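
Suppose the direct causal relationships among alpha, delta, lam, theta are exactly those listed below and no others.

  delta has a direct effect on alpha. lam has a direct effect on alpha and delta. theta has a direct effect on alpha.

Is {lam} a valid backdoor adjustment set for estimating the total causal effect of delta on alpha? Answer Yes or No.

Backdoor paths from delta to alpha (paths whose first edge points into delta):
  P1: delta <- lam -> alpha
Condition 1 (no descendant of delta in the set): holds — descendants of delta are {alpha}; none are in {lam}.
Condition 2 (every backdoor path blocked by {lam}):
  P1: blocked at fork node lam ∈ conditioning set.
{lam} satisfies the backdoor criterion.

Yes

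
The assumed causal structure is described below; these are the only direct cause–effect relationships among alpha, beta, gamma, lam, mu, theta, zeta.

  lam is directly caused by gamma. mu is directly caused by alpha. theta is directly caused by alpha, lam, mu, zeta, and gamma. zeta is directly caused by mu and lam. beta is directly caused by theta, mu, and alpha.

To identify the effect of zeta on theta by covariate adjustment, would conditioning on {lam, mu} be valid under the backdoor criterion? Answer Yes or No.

Backdoor paths from zeta to theta (paths whose first edge points into zeta):
  P1: zeta <- lam <- gamma -> theta
  P2: zeta <- lam -> theta
  P3: zeta <- mu <- alpha -> theta
  P4: zeta <- mu <- alpha -> beta <- theta
  P5: zeta <- mu -> theta
  P6: zeta <- mu -> beta <- alpha -> theta
  P7: zeta <- mu -> beta <- theta
Condition 1 (no descendant of zeta in the set): holds — descendants of zeta are {beta, theta}; none are in {lam, mu}.
Condition 2 (every backdoor path blocked by {lam, mu}):
  P1: blocked at chain node lam ∈ conditioning set.
  P2: blocked at fork node lam ∈ conditioning set.
  P3: blocked at chain node mu ∈ conditioning set.
  P4: blocked at chain node mu ∈ conditioning set.
  P5: blocked at fork node mu ∈ conditioning set.
  P6: blocked at fork node mu ∈ conditioning set.
  P7: blocked at fork node mu ∈ conditioning set.
{lam, mu} satisfies the backdoor criterion.

Yes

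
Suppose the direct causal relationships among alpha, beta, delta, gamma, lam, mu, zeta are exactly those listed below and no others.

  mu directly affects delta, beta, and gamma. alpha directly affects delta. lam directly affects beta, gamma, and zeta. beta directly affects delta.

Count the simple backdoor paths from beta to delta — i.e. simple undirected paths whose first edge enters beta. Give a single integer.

2

A backdoor path from beta to delta is any simple undirected path whose first edge points into beta (i.e. leaves beta via a parent).
Parents of beta: {lam, mu}.
Enumerating:
  P1: beta <- lam -> gamma <- mu -> delta
  P2: beta <- mu -> delta
That exhausts the simple backdoor paths. Count: 2.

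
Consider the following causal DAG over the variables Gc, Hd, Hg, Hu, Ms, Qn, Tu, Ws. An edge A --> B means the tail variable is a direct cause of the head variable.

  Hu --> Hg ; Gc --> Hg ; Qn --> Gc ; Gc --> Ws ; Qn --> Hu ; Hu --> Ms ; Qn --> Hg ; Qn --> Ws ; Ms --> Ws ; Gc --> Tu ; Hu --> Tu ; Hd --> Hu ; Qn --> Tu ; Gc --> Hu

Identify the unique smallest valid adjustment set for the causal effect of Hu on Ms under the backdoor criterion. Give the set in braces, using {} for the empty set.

{}

Variables eligible for adjustment (non-descendants of Hu, excluding Hu and Ms): {Gc, Hd, Qn}.
Backdoor paths from Hu to Ms:
  P1: Hu <- Qn -> Gc -> Ws <- Ms
  P2: Hu <- Qn -> Tu <- Gc -> Ws <- Ms
  P3: Hu <- Qn -> Ws <- Ms
  P4: Hu <- Qn -> Hg <- Gc -> Ws <- Ms
  P5: Hu <- Gc <- Qn -> Ws <- Ms
  P6: Hu <- Gc -> Tu <- Qn -> Ws <- Ms
  P7: Hu <- Gc -> Ws <- Ms
  P8: Hu <- Gc -> Hg <- Qn -> Ws <- Ms
Each backdoor path contains an unconditioned collider, so every path is already blocked with the empty conditioning set:
  P1: blocked at collider Ws (neither it nor any descendant is in the conditioning set).
  P2: blocked at collider Tu (neither it nor any descendant is in the conditioning set).
  P3: blocked at collider Ws (neither it nor any descendant is in the conditioning set).
  P4: blocked at collider Hg (neither it nor any descendant is in the conditioning set).
  P5: blocked at collider Ws (neither it nor any descendant is in the conditioning set).
  P6: blocked at collider Tu (neither it nor any descendant is in the conditioning set).
  P7: blocked at collider Ws (neither it nor any descendant is in the conditioning set).
  P8: blocked at collider Hg (neither it nor any descendant is in the conditioning set).
The empty set is therefore the unique smallest valid set.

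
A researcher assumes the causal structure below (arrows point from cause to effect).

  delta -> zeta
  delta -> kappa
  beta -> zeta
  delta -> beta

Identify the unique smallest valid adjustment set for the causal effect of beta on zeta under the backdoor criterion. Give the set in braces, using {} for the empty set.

Variables eligible for adjustment (non-descendants of beta, excluding beta and zeta): {delta, kappa}.
Backdoor paths from beta to zeta:
  P1: beta <- delta -> zeta
The empty set is not sufficient: P1 (beta <- delta -> zeta) has no collider blocking it and no conditioned non-collider, so it is open.
Try {delta}:
  P1: blocked at fork node delta ∈ conditioning set.
{delta} contains no descendant of beta and blocks every backdoor path.
No other singleton works — e.g. {kappa} leaves P1 open — so {delta} is the unique smallest valid adjustment set.

{delta}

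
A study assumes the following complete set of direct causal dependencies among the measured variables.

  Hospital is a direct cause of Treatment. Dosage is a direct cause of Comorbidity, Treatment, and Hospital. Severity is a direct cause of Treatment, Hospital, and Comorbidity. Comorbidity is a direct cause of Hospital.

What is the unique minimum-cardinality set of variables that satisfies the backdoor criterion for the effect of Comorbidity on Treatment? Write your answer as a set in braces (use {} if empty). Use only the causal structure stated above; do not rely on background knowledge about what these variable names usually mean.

{Dosage, Severity}

Variables eligible for adjustment (non-descendants of Comorbidity, excluding Comorbidity and Treatment): {Dosage, Severity}.
Backdoor paths from Comorbidity to Treatment:
  P1: Comorbidity <- Severity -> Hospital <- Dosage -> Treatment
  P2: Comorbidity <- Severity -> Hospital -> Treatment
  P3: Comorbidity <- Severity -> Treatment
  P4: Comorbidity <- Dosage -> Hospital <- Severity -> Treatment
  P5: Comorbidity <- Dosage -> Hospital -> Treatment
  P6: Comorbidity <- Dosage -> Treatment
The empty set is not sufficient: P2 (Comorbidity <- Severity -> Hospital -> Treatment) has no collider blocking it and no conditioned non-collider, so it is open.
Try {Dosage, Severity}:
  P1: blocked at fork node Severity ∈ conditioning set.
  P2: blocked at fork node Severity ∈ conditioning set.
  P3: blocked at fork node Severity ∈ conditioning set.
  P4: blocked at fork node Dosage ∈ conditioning set.
  P5: blocked at fork node Dosage ∈ conditioning set.
  P6: blocked at fork node Dosage ∈ conditioning set.
{Dosage, Severity} contains no descendant of Comorbidity and blocks every backdoor path.
Every element of {Dosage, Severity} is needed (dropping Dosage leaves P5 open; dropping Severity leaves P2 open), so no proper subset is valid.
Among all size-2 subsets of the eligible variables, only {Dosage, Severity} blocks every backdoor path, so it is the unique smallest valid adjustment set.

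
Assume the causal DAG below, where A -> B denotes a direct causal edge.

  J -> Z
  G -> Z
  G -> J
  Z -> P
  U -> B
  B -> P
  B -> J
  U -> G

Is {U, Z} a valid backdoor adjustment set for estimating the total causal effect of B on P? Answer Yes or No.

No

Backdoor paths from B to P (paths whose first edge points into B):
  P1: B <- U -> G -> J -> Z -> P
  P2: B <- U -> G -> Z -> P
Condition 1 (no descendant of B in the set): FAILS — Z is a descendant of B.
Condition 2 (every backdoor path blocked by {U, Z}):
  P1: blocked at fork node U ∈ conditioning set.
  P2: blocked at fork node U ∈ conditioning set.
{U, Z} does not satisfy the backdoor criterion.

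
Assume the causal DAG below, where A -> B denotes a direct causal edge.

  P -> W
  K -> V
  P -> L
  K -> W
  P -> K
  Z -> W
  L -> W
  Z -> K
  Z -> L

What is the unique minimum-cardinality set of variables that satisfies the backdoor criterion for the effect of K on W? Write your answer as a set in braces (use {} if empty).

Variables eligible for adjustment (non-descendants of K, excluding K and W): {L, P, Z}.
Backdoor paths from K to W:
  P1: K <- P -> L <- Z -> W
  P2: K <- P -> L -> W
  P3: K <- P -> W
  P4: K <- Z -> L <- P -> W
  P5: K <- Z -> L -> W
  P6: K <- Z -> W
The empty set is not sufficient: P2 (K <- P -> L -> W) has no collider blocking it and no conditioned non-collider, so it is open.
Try {P, Z}:
  P1: blocked at fork node P ∈ conditioning set.
  P2: blocked at fork node P ∈ conditioning set.
  P3: blocked at fork node P ∈ conditioning set.
  P4: blocked at fork node Z ∈ conditioning set.
  P5: blocked at fork node Z ∈ conditioning set.
  P6: blocked at fork node Z ∈ conditioning set.
{P, Z} contains no descendant of K and blocks every backdoor path.
Every element of {P, Z} is needed (dropping P leaves P2 open; dropping Z leaves P5 open), so no proper subset is valid.
Among all size-2 subsets of the eligible variables, only {P, Z} blocks every backdoor path, so it is the unique smallest valid adjustment set.

{P, Z}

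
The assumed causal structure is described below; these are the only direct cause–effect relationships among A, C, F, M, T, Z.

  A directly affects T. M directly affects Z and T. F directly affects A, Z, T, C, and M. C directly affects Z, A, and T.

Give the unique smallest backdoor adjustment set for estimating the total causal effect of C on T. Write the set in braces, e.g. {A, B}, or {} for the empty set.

{F}

Variables eligible for adjustment (non-descendants of C, excluding C and T): {F, M}.
Backdoor paths from C to T:
  P1: C <- F -> M -> T
  P2: C <- F -> A -> T
  P3: C <- F -> Z <- M -> T
  P4: C <- F -> T
The empty set is not sufficient: P1 (C <- F -> M -> T) has no collider blocking it and no conditioned non-collider, so it is open.
Try {F}:
  P1: blocked at fork node F ∈ conditioning set.
  P2: blocked at fork node F ∈ conditioning set.
  P3: blocked at fork node F ∈ conditioning set.
  P4: blocked at fork node F ∈ conditioning set.
{F} contains no descendant of C and blocks every backdoor path.
No other singleton works — e.g. {M} leaves P2 open — so {F} is the unique smallest valid adjustment set.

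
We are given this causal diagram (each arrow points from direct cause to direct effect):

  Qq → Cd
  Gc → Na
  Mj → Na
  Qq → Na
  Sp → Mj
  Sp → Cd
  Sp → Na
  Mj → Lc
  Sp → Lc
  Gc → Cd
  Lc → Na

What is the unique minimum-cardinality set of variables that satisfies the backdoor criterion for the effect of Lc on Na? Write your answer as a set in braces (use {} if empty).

Variables eligible for adjustment (non-descendants of Lc, excluding Lc and Na): {Cd, Gc, Mj, Qq, Sp}.
Backdoor paths from Lc to Na:
  P1: Lc <- Sp -> Mj -> Na
  P2: Lc <- Sp -> Cd <- Gc -> Na
  P3: Lc <- Sp -> Cd <- Qq -> Na
  P4: Lc <- Sp -> Na
  P5: Lc <- Mj <- Sp -> Cd <- Gc -> Na
  P6: Lc <- Mj <- Sp -> Cd <- Qq -> Na
  P7: Lc <- Mj <- Sp -> Na
  P8: Lc <- Mj -> Na
The empty set is not sufficient: P1 (Lc <- Sp -> Mj -> Na) has no collider blocking it and no conditioned non-collider, so it is open.
Try {Mj, Sp}:
  P1: blocked at fork node Sp ∈ conditioning set.
  P2: blocked at fork node Sp ∈ conditioning set.
  P3: blocked at fork node Sp ∈ conditioning set.
  P4: blocked at fork node Sp ∈ conditioning set.
  P5: blocked at chain node Mj ∈ conditioning set.
  P6: blocked at chain node Mj ∈ conditioning set.
  P7: blocked at chain node Mj ∈ conditioning set.
  P8: blocked at fork node Mj ∈ conditioning set.
{Mj, Sp} contains no descendant of Lc and blocks every backdoor path.
Every element of {Mj, Sp} is needed (dropping Mj leaves P8 open; dropping Sp leaves P4 open), so no proper subset is valid.
Among all size-2 subsets of the eligible variables, only {Mj, Sp} blocks every backdoor path, so it is the unique smallest valid adjustment set.

{Mj, Sp}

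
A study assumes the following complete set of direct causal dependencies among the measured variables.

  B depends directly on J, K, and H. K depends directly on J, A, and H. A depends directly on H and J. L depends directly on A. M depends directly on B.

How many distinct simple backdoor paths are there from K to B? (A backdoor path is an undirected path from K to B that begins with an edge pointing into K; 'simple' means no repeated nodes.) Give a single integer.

A backdoor path from K to B is any simple undirected path whose first edge points into K (i.e. leaves K via a parent).
Parents of K: {A, H, J}.
Enumerating:
  P1: K <- J -> A <- H -> B
  P2: K <- J -> B
  P3: K <- H -> A <- J -> B
  P4: K <- H -> B
  P5: K <- A <- J -> B
  P6: K <- A <- H -> B
That exhausts the simple backdoor paths. Count: 6.

6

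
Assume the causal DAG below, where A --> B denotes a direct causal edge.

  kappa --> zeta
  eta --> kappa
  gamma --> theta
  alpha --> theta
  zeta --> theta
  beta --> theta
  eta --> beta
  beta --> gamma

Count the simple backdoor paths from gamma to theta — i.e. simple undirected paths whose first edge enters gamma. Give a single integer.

2

A backdoor path from gamma to theta is any simple undirected path whose first edge points into gamma (i.e. leaves gamma via a parent).
Parents of gamma: {beta}.
Enumerating:
  P1: gamma <- beta <- eta -> kappa -> zeta -> theta
  P2: gamma <- beta -> theta
That exhausts the simple backdoor paths. Count: 2.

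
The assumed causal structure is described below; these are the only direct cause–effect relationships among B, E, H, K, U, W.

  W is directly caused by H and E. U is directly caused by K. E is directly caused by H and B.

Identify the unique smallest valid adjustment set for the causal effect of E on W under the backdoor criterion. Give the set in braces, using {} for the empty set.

{H}

Variables eligible for adjustment (non-descendants of E, excluding E and W): {B, H, K, U}.
Backdoor paths from E to W:
  P1: E <- H -> W
The empty set is not sufficient: P1 (E <- H -> W) has no collider blocking it and no conditioned non-collider, so it is open.
Try {H}:
  P1: blocked at fork node H ∈ conditioning set.
{H} contains no descendant of E and blocks every backdoor path.
No other singleton works — e.g. {K} leaves P1 open — so {H} is the unique smallest valid adjustment set.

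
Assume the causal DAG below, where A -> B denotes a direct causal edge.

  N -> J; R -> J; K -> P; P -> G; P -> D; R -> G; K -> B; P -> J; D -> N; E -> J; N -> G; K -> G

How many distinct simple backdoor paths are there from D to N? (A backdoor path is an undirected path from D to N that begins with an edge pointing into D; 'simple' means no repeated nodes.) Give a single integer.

6

A backdoor path from D to N is any simple undirected path whose first edge points into D (i.e. leaves D via a parent).
Parents of D: {P}.
Enumerating:
  P1: D <- P <- K -> G <- R -> J <- N
  P2: D <- P <- K -> G <- N
  P3: D <- P -> G <- R -> J <- N
  P4: D <- P -> G <- N
  P5: D <- P -> J <- R -> G <- N
  P6: D <- P -> J <- N
That exhausts the simple backdoor paths. Count: 6.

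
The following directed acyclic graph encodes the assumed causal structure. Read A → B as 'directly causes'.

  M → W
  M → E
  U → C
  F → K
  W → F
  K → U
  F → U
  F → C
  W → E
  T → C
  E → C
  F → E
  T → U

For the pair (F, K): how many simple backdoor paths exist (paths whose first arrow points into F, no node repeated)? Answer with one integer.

A backdoor path from F to K is any simple undirected path whose first edge points into F (i.e. leaves F via a parent).
Parents of F: {W}.
Enumerating:
  P1: F <- W <- M -> E -> C <- T -> U <- K
  P2: F <- W <- M -> E -> C <- U <- K
  P3: F <- W -> E -> C <- T -> U <- K
  P4: F <- W -> E -> C <- U <- K
That exhausts the simple backdoor paths. Count: 4.

4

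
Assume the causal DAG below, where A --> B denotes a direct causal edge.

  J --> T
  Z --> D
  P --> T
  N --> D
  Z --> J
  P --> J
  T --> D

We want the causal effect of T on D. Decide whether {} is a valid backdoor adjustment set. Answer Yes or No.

No

Backdoor paths from T to D (paths whose first edge points into T):
  P1: T <- P -> J <- Z -> D
  P2: T <- J <- Z -> D
Condition 1 (no descendant of T in the set): holds — descendants of T are {D}; none are in {}.
Condition 2 (every backdoor path blocked by {}):
  P1: blocked at collider J (neither it nor any descendant is in the conditioning set).
  P2: open — no interior node is in the conditioning set.
{} does not satisfy the backdoor criterion.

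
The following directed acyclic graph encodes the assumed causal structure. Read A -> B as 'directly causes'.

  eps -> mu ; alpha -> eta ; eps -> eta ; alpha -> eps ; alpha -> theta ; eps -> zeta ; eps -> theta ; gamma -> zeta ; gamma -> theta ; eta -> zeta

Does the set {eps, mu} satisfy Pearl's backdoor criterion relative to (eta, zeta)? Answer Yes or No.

Backdoor paths from eta to zeta (paths whose first edge points into eta):
  P1: eta <- alpha -> eps -> zeta
  P2: eta <- alpha -> eps -> theta <- gamma -> zeta
  P3: eta <- alpha -> theta <- gamma -> zeta
  P4: eta <- alpha -> theta <- eps -> zeta
  P5: eta <- eps <- alpha -> theta <- gamma -> zeta
  P6: eta <- eps -> zeta
  P7: eta <- eps -> theta <- gamma -> zeta
Condition 1 (no descendant of eta in the set): holds — descendants of eta are {zeta}; none are in {eps, mu}.
Condition 2 (every backdoor path blocked by {eps, mu}):
  P1: blocked at chain node eps ∈ conditioning set.
  P2: blocked at chain node eps ∈ conditioning set.
  P3: blocked at collider theta (neither it nor any descendant is in the conditioning set).
  P4: blocked at collider theta (neither it nor any descendant is in the conditioning set).
  P5: blocked at chain node eps ∈ conditioning set.
  P6: blocked at fork node eps ∈ conditioning set.
  P7: blocked at fork node eps ∈ conditioning set.
{eps, mu} satisfies the backdoor criterion.

Yes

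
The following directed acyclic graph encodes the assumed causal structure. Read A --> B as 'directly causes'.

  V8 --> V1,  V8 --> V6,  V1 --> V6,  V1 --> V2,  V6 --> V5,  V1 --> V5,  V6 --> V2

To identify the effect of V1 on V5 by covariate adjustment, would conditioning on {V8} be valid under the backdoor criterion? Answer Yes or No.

Backdoor paths from V1 to V5 (paths whose first edge points into V1):
  P1: V1 <- V8 -> V6 -> V5
Condition 1 (no descendant of V1 in the set): holds — descendants of V1 are {V2, V5, V6}; none are in {V8}.
Condition 2 (every backdoor path blocked by {V8}):
  P1: blocked at fork node V8 ∈ conditioning set.
{V8} satisfies the backdoor criterion.

Yes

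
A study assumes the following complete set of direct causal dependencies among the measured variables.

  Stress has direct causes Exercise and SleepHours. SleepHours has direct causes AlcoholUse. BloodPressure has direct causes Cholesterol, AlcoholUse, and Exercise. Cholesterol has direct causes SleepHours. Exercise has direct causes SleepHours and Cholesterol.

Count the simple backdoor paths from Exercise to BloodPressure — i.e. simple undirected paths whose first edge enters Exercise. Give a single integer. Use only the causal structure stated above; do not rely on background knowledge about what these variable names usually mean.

A backdoor path from Exercise to BloodPressure is any simple undirected path whose first edge points into Exercise (i.e. leaves Exercise via a parent).
Parents of Exercise: {Cholesterol, SleepHours}.
Enumerating:
  P1: Exercise <- SleepHours <- AlcoholUse -> BloodPressure
  P2: Exercise <- SleepHours -> Cholesterol -> BloodPressure
  P3: Exercise <- Cholesterol <- SleepHours <- AlcoholUse -> BloodPressure
  P4: Exercise <- Cholesterol -> BloodPressure
That exhausts the simple backdoor paths. Count: 4.

4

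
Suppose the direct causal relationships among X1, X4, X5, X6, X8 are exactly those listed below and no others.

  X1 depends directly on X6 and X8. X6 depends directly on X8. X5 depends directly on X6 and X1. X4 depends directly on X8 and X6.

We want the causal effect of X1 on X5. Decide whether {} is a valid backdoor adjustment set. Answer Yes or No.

No

Backdoor paths from X1 to X5 (paths whose first edge points into X1):
  P1: X1 <- X8 -> X6 -> X5
  P2: X1 <- X8 -> X4 <- X6 -> X5
  P3: X1 <- X6 -> X5
Condition 1 (no descendant of X1 in the set): holds — descendants of X1 are {X5}; none are in {}.
Condition 2 (every backdoor path blocked by {}):
  P1: open — no interior node is in the conditioning set.
  P2: blocked at collider X4 (neither it nor any descendant is in the conditioning set).
  P3: open — no interior node is in the conditioning set.
{} does not satisfy the backdoor criterion.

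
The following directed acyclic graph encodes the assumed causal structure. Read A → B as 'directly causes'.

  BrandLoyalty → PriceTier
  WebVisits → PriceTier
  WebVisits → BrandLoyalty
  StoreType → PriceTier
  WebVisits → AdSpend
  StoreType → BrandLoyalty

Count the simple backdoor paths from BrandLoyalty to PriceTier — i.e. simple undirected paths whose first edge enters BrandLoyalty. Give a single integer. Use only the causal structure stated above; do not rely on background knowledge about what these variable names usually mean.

A backdoor path from BrandLoyalty to PriceTier is any simple undirected path whose first edge points into BrandLoyalty (i.e. leaves BrandLoyalty via a parent).
Parents of BrandLoyalty: {StoreType, WebVisits}.
Enumerating:
  P1: BrandLoyalty <- WebVisits -> PriceTier
  P2: BrandLoyalty <- StoreType -> PriceTier
That exhausts the simple backdoor paths. Count: 2.

2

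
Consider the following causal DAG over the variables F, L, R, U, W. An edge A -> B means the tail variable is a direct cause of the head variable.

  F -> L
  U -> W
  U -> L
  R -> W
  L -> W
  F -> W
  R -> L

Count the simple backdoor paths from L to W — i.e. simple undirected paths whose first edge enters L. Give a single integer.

A backdoor path from L to W is any simple undirected path whose first edge points into L (i.e. leaves L via a parent).
Parents of L: {F, R, U}.
Enumerating:
  P1: L <- F -> W
  P2: L <- R -> W
  P3: L <- U -> W
That exhausts the simple backdoor paths. Count: 3.

3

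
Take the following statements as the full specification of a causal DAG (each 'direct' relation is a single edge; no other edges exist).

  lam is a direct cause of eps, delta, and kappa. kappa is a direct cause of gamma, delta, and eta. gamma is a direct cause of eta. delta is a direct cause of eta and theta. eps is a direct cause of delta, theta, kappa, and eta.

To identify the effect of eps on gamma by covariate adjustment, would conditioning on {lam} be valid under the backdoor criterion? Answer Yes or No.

Yes

Backdoor paths from eps to gamma (paths whose first edge points into eps):
  P1: eps <- lam -> kappa -> gamma
  P2: eps <- lam -> kappa -> delta -> eta <- gamma
  P3: eps <- lam -> kappa -> eta <- gamma
  P4: eps <- lam -> delta <- kappa -> gamma
  P5: eps <- lam -> delta <- kappa -> eta <- gamma
  P6: eps <- lam -> delta -> eta <- kappa -> gamma
  P7: eps <- lam -> delta -> eta <- gamma
Condition 1 (no descendant of eps in the set): holds — descendants of eps are {delta, eta, gamma, kappa, theta}; none are in {lam}.
Condition 2 (every backdoor path blocked by {lam}):
  P1: blocked at fork node lam ∈ conditioning set.
  P2: blocked at fork node lam ∈ conditioning set.
  P3: blocked at fork node lam ∈ conditioning set.
  P4: blocked at fork node lam ∈ conditioning set.
  P5: blocked at fork node lam ∈ conditioning set.
  P6: blocked at fork node lam ∈ conditioning set.
  P7: blocked at fork node lam ∈ conditioning set.
{lam} satisfies the backdoor criterion.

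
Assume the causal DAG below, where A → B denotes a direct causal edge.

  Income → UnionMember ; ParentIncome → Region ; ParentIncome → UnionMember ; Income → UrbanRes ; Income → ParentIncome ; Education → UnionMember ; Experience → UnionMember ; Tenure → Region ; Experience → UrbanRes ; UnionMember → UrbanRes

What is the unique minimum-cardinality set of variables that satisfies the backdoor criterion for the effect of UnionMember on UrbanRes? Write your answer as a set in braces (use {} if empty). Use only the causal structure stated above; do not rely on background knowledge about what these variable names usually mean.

{Experience, Income}

Variables eligible for adjustment (non-descendants of UnionMember, excluding UnionMember and UrbanRes): {Education, Experience, Income, ParentIncome, Region, Tenure}.
Backdoor paths from UnionMember to UrbanRes:
  P1: UnionMember <- Experience -> UrbanRes
  P2: UnionMember <- Income -> UrbanRes
  P3: UnionMember <- ParentIncome <- Income -> UrbanRes
The empty set is not sufficient: P1 (UnionMember <- Experience -> UrbanRes) has no collider blocking it and no conditioned non-collider, so it is open.
Try {Experience, Income}:
  P1: blocked at fork node Experience ∈ conditioning set.
  P2: blocked at fork node Income ∈ conditioning set.
  P3: blocked at fork node Income ∈ conditioning set.
{Experience, Income} contains no descendant of UnionMember and blocks every backdoor path.
Every element of {Experience, Income} is needed (dropping Experience leaves P1 open; dropping Income leaves P2 open), so no proper subset is valid.
Among all size-2 subsets of the eligible variables, only {Experience, Income} blocks every backdoor path, so it is the unique smallest valid adjustment set.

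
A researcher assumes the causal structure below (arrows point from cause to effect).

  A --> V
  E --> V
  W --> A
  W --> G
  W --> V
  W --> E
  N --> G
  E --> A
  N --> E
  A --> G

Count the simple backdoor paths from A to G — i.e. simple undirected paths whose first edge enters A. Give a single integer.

6

A backdoor path from A to G is any simple undirected path whose first edge points into A (i.e. leaves A via a parent).
Parents of A: {E, W}.
Enumerating:
  P1: A <- W -> E <- N -> G
  P2: A <- W -> V <- E <- N -> G
  P3: A <- W -> G
  P4: A <- E <- N -> G
  P5: A <- E <- W -> G
  P6: A <- E -> V <- W -> G
That exhausts the simple backdoor paths. Count: 6.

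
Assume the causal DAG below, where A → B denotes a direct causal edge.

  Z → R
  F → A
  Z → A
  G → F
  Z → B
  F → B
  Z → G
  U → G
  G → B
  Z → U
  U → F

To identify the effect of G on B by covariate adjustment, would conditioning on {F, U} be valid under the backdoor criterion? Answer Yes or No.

No

Backdoor paths from G to B (paths whose first edge points into G):
  P1: G <- Z -> U -> F -> B
  P2: G <- Z -> A <- F -> B
  P3: G <- Z -> B
  P4: G <- U <- Z -> A <- F -> B
  P5: G <- U <- Z -> B
  P6: G <- U -> F -> A <- Z -> B
  P7: G <- U -> F -> B
Condition 1 (no descendant of G in the set): FAILS — F is a descendant of G.
Condition 2 (every backdoor path blocked by {F, U}):
  P1: blocked at chain node U ∈ conditioning set.
  P2: blocked at collider A (neither it nor any descendant is in the conditioning set).
  P3: open — no interior node is in the conditioning set.
  P4: blocked at chain node U ∈ conditioning set.
  P5: blocked at chain node U ∈ conditioning set.
  P6: blocked at fork node U ∈ conditioning set.
  P7: blocked at fork node U ∈ conditioning set.
{F, U} does not satisfy the backdoor criterion.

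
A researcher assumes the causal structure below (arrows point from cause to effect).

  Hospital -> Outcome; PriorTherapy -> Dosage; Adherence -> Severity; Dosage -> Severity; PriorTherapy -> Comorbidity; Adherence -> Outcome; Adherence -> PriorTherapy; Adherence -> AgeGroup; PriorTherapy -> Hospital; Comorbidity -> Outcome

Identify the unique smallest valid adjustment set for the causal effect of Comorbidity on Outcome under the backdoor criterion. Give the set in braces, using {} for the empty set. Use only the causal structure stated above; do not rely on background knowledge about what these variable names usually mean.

{PriorTherapy}

Variables eligible for adjustment (non-descendants of Comorbidity, excluding Comorbidity and Outcome): {Adherence, AgeGroup, Dosage, Hospital, PriorTherapy, Severity}.
Backdoor paths from Comorbidity to Outcome:
  P1: Comorbidity <- PriorTherapy <- Adherence -> Outcome
  P2: Comorbidity <- PriorTherapy -> Dosage -> Severity <- Adherence -> Outcome
  P3: Comorbidity <- PriorTherapy -> Hospital -> Outcome
The empty set is not sufficient: P1 (Comorbidity <- PriorTherapy <- Adherence -> Outcome) has no collider blocking it and no conditioned non-collider, so it is open.
Try {PriorTherapy}:
  P1: blocked at chain node PriorTherapy ∈ conditioning set.
  P2: blocked at fork node PriorTherapy ∈ conditioning set.
  P3: blocked at fork node PriorTherapy ∈ conditioning set.
{PriorTherapy} contains no descendant of Comorbidity and blocks every backdoor path.
No other singleton works — e.g. {Adherence} leaves P3 open — so {PriorTherapy} is the unique smallest valid adjustment set.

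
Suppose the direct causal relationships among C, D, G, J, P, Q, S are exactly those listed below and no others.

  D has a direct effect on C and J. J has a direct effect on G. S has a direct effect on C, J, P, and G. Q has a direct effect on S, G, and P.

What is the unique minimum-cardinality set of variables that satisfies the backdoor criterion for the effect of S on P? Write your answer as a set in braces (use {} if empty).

{Q}

Variables eligible for adjustment (non-descendants of S, excluding S and P): {D, Q}.
Backdoor paths from S to P:
  P1: S <- Q -> P
The empty set is not sufficient: P1 (S <- Q -> P) has no collider blocking it and no conditioned non-collider, so it is open.
Try {Q}:
  P1: blocked at fork node Q ∈ conditioning set.
{Q} contains no descendant of S and blocks every backdoor path.
No other singleton works — e.g. {D} leaves P1 open — so {Q} is the unique smallest valid adjustment set.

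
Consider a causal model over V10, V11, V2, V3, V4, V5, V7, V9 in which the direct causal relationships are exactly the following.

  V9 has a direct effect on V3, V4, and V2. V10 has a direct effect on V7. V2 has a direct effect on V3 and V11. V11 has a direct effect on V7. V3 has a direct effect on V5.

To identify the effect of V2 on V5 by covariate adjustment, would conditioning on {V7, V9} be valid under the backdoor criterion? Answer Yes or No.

Backdoor paths from V2 to V5 (paths whose first edge points into V2):
  P1: V2 <- V9 -> V3 -> V5
Condition 1 (no descendant of V2 in the set): FAILS — V7 is a descendant of V2.
Condition 2 (every backdoor path blocked by {V7, V9}):
  P1: blocked at fork node V9 ∈ conditioning set.
{V7, V9} does not satisfy the backdoor criterion.

No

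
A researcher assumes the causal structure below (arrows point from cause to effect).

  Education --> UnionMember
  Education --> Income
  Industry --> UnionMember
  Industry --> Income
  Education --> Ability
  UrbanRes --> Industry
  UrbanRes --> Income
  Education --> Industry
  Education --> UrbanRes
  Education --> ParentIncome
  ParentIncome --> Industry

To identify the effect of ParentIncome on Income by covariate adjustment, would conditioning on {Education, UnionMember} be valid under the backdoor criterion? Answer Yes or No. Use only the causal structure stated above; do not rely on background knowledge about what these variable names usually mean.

No

Backdoor paths from ParentIncome to Income (paths whose first edge points into ParentIncome):
  P1: ParentIncome <- Education -> UrbanRes -> Industry -> Income
  P2: ParentIncome <- Education -> UrbanRes -> Income
  P3: ParentIncome <- Education -> Industry <- UrbanRes -> Income
  P4: ParentIncome <- Education -> Industry -> Income
  P5: ParentIncome <- Education -> UnionMember <- Industry <- UrbanRes -> Income
  P6: ParentIncome <- Education -> UnionMember <- Industry -> Income
  P7: ParentIncome <- Education -> Income
Condition 1 (no descendant of ParentIncome in the set): FAILS — UnionMember is a descendant of ParentIncome.
Condition 2 (every backdoor path blocked by {Education, UnionMember}):
  P1: blocked at fork node Education ∈ conditioning set.
  P2: blocked at fork node Education ∈ conditioning set.
  P3: blocked at fork node Education ∈ conditioning set.
  P4: blocked at fork node Education ∈ conditioning set.
  P5: blocked at fork node Education ∈ conditioning set.
  P6: blocked at fork node Education ∈ conditioning set.
  P7: blocked at fork node Education ∈ conditioning set.
{Education, UnionMember} does not satisfy the backdoor criterion.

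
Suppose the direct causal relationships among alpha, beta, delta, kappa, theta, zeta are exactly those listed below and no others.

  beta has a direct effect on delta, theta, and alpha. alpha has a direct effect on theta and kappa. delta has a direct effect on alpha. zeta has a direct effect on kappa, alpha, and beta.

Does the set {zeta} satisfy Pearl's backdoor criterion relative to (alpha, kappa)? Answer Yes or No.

Yes

Backdoor paths from alpha to kappa (paths whose first edge points into alpha):
  P1: alpha <- zeta -> kappa
  P2: alpha <- beta <- zeta -> kappa
  P3: alpha <- delta <- beta <- zeta -> kappa
Condition 1 (no descendant of alpha in the set): holds — descendants of alpha are {kappa, theta}; none are in {zeta}.
Condition 2 (every backdoor path blocked by {zeta}):
  P1: blocked at fork node zeta ∈ conditioning set.
  P2: blocked at fork node zeta ∈ conditioning set.
  P3: blocked at fork node zeta ∈ conditioning set.
{zeta} satisfies the backdoor criterion.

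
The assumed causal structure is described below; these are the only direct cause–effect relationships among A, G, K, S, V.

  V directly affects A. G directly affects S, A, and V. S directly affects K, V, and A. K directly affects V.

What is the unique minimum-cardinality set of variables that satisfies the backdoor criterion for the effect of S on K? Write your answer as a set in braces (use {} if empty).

Variables eligible for adjustment (non-descendants of S, excluding S and K): {G}.
Backdoor paths from S to K:
  P1: S <- G -> V <- K
  P2: S <- G -> A <- V <- K
Each backdoor path contains an unconditioned collider, so every path is already blocked with the empty conditioning set:
  P1: blocked at collider V (neither it nor any descendant is in the conditioning set).
  P2: blocked at collider A (neither it nor any descendant is in the conditioning set).
The empty set is therefore the unique smallest valid set.

{}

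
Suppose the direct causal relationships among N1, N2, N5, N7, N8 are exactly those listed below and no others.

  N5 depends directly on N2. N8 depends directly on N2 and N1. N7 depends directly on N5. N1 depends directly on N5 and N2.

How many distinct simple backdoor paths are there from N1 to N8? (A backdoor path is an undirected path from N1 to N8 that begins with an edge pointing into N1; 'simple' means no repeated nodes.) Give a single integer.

A backdoor path from N1 to N8 is any simple undirected path whose first edge points into N1 (i.e. leaves N1 via a parent).
Parents of N1: {N2, N5}.
Enumerating:
  P1: N1 <- N2 -> N8
  P2: N1 <- N5 <- N2 -> N8
That exhausts the simple backdoor paths. Count: 2.

2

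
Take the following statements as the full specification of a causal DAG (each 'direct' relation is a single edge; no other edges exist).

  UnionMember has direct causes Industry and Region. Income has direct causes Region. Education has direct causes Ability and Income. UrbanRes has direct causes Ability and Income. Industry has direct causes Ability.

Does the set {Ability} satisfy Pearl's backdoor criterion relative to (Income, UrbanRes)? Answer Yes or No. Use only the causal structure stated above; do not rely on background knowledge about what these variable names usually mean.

Backdoor paths from Income to UrbanRes (paths whose first edge points into Income):
  P1: Income <- Region -> UnionMember <- Industry <- Ability -> UrbanRes
Condition 1 (no descendant of Income in the set): holds — descendants of Income are {Education, UrbanRes}; none are in {Ability}.
Condition 2 (every backdoor path blocked by {Ability}):
  P1: blocked at collider UnionMember (neither it nor any descendant is in the conditioning set).
{Ability} satisfies the backdoor criterion.

Yes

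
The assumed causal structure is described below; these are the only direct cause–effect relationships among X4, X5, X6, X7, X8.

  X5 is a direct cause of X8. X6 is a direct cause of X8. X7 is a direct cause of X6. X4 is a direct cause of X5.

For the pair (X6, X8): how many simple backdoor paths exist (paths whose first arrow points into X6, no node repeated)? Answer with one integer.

0

A backdoor path from X6 to X8 is any simple undirected path whose first edge points into X6 (i.e. leaves X6 via a parent).
Parents of X6: {X7}.
No simple path from any parent of X6 reaches X8 without revisiting X6, so there are no backdoor paths.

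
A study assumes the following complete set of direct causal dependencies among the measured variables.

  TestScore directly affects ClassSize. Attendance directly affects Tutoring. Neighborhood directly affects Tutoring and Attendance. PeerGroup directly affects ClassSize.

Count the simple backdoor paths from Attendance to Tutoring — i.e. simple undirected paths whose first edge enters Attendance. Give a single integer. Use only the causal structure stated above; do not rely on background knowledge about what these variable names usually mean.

A backdoor path from Attendance to Tutoring is any simple undirected path whose first edge points into Attendance (i.e. leaves Attendance via a parent).
Parents of Attendance: {Neighborhood}.
Enumerating:
  P1: Attendance <- Neighborhood -> Tutoring
That exhausts the simple backdoor paths. Count: 1.

1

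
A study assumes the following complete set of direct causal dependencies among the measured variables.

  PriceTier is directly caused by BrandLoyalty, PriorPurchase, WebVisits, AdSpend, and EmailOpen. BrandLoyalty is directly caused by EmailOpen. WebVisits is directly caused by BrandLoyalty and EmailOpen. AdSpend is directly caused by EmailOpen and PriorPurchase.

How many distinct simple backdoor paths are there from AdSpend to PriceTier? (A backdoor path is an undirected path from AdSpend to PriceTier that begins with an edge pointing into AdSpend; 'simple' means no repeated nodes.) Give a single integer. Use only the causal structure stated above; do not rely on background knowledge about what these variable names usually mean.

6

A backdoor path from AdSpend to PriceTier is any simple undirected path whose first edge points into AdSpend (i.e. leaves AdSpend via a parent).
Parents of AdSpend: {EmailOpen, PriorPurchase}.
Enumerating:
  P1: AdSpend <- PriorPurchase -> PriceTier
  P2: AdSpend <- EmailOpen -> BrandLoyalty -> WebVisits -> PriceTier
  P3: AdSpend <- EmailOpen -> BrandLoyalty -> PriceTier
  P4: AdSpend <- EmailOpen -> WebVisits <- BrandLoyalty -> PriceTier
  P5: AdSpend <- EmailOpen -> WebVisits -> PriceTier
  P6: AdSpend <- EmailOpen -> PriceTier
That exhausts the simple backdoor paths. Count: 6.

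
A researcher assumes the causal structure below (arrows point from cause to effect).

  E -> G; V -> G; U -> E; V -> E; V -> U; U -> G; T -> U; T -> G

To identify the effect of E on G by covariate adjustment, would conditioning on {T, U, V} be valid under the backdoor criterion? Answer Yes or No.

Yes

Backdoor paths from E to G (paths whose first edge points into E):
  P1: E <- V -> U <- T -> G
  P2: E <- V -> U -> G
  P3: E <- V -> G
  P4: E <- U <- T -> G
  P5: E <- U <- V -> G
  P6: E <- U -> G
Condition 1 (no descendant of E in the set): holds — descendants of E are {G}; none are in {T, U, V}.
Condition 2 (every backdoor path blocked by {T, U, V}):
  P1: blocked at fork node V ∈ conditioning set.
  P2: blocked at fork node V ∈ conditioning set.
  P3: blocked at fork node V ∈ conditioning set.
  P4: blocked at chain node U ∈ conditioning set.
  P5: blocked at chain node U ∈ conditioning set.
  P6: blocked at fork node U ∈ conditioning set.
{T, U, V} satisfies the backdoor criterion.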